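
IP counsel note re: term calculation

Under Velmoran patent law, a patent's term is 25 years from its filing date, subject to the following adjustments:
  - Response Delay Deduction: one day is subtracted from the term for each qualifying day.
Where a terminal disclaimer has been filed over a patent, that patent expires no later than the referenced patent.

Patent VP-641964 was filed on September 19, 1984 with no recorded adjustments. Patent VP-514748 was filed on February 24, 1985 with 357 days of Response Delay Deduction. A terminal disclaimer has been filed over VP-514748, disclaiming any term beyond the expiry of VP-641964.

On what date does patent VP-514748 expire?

Natural term of VP-514748:
  Base: filing + 25 years → 24 February 2010.
  Response Delay Deduction: −357 days → 4 March 2009.
Expiry of referenced patent VP-641964:
  Base: filing + 25 years → 19 September 2009.
Terminal disclaimer: VP-514748 expires on the earlier of 4 March 2009 and 19 September 2009.

2009-03-04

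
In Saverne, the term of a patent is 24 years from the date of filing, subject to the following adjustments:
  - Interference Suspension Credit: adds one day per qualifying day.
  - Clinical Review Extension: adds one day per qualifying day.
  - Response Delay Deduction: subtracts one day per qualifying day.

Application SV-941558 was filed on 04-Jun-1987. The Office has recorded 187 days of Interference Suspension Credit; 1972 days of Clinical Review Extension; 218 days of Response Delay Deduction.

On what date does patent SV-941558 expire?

Base term: filing date + 24 years → 4 June 2011.
Interference Suspension Credit: +187 days → 8 December 2011.
Clinical Review Extension: +1972 days → 2 May 2017.
Response Delay Deduction: −218 days → 26 September 2016.

2016-09-26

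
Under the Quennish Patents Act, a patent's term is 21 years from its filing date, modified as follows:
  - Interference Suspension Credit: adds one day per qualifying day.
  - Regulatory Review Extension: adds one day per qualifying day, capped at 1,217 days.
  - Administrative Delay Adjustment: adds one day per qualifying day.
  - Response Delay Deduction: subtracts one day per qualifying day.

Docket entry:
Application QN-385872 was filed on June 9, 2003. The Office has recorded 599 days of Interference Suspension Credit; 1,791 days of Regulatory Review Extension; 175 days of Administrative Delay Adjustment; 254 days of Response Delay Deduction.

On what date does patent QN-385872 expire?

Base term: filing date + 21 years → 9 June 2024.
Interference Suspension Credit: +599 days → 29 January 2026.
Regulatory Review Extension: 1791 days claimed exceeds the 1217-day cap, so +1217 days → 30 May 2029.
Administrative Delay Adjustment: +175 days → 21 November 2029.
Response Delay Deduction: −254 days → 12 March 2029.

March 12, 2029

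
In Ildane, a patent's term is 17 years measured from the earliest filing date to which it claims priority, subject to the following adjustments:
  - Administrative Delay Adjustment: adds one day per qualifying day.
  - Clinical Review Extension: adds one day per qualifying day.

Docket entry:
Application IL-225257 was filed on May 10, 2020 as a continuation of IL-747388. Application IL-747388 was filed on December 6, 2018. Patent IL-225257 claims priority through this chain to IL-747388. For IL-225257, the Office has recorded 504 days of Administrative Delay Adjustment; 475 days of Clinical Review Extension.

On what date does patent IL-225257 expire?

2038-08-11

Earliest priority filing: 6 December 2018.
Base term: 6 December 2018 + 17 years → 6 December 2035.
Administrative Delay Adjustment: +504 days → 23 April 2037.
Clinical Review Extension: +475 days → 11 August 2038.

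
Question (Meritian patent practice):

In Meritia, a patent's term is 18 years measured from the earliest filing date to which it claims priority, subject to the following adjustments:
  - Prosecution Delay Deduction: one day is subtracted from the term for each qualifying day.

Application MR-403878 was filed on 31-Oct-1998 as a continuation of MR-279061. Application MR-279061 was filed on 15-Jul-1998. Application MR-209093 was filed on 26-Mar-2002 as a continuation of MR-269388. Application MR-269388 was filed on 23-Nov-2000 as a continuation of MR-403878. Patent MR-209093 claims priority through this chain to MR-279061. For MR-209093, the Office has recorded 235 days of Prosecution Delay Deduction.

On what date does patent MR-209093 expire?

Earliest priority filing: 15 July 1998.
Base term: 15 July 1998 + 18 years → 15 July 2016.
Prosecution Delay Deduction: −235 days → 23 November 2015.

November 23, 2015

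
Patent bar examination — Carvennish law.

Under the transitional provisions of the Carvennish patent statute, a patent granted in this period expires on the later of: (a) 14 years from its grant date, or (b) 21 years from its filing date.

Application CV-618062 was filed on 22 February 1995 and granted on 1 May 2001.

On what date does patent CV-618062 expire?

February 22, 2016

(a) grant + 14 years → 1 May 2015.
(b) filing + 21 years → 22 February 2016.
Later of the two: 22 February 2016.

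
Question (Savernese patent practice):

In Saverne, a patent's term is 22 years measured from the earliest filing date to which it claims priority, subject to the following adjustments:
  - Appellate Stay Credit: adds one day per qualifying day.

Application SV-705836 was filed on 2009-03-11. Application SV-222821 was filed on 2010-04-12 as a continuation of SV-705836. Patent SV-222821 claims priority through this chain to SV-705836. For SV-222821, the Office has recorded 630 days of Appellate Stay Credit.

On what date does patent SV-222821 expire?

2032-11-30

Earliest priority filing: 11 March 2009.
Base term: 11 March 2009 + 22 years → 11 March 2031.
Appellate Stay Credit: +630 days → 30 November 2032.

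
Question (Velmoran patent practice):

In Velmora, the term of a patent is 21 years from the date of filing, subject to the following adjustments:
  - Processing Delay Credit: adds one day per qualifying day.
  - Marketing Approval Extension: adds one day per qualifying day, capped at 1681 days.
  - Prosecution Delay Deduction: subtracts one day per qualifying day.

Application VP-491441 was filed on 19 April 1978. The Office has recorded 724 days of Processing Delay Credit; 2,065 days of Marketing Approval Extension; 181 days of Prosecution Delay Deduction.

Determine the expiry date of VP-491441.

May 21, 2005

Base term: filing date + 21 years → 19 April 1999.
Processing Delay Credit: +724 days → 12 April 2001.
Marketing Approval Extension: 2065 days claimed exceeds the 1681-day cap, so +1681 days → 18 November 2005.
Prosecution Delay Deduction: −181 days → 21 May 2005.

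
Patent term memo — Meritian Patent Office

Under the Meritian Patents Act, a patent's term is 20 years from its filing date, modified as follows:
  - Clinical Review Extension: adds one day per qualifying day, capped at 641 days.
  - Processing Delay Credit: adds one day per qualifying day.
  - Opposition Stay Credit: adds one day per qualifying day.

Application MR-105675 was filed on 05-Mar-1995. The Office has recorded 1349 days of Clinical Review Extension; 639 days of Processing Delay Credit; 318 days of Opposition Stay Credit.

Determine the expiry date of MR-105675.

Base term: filing date + 20 years → 5 March 2015.
Clinical Review Extension: 1349 days claimed exceeds the 641-day cap, so +641 days → 5 December 2016.
Processing Delay Credit: +639 days → 5 September 2018.
Opposition Stay Credit: +318 days → 20 July 2019.

2019-07-20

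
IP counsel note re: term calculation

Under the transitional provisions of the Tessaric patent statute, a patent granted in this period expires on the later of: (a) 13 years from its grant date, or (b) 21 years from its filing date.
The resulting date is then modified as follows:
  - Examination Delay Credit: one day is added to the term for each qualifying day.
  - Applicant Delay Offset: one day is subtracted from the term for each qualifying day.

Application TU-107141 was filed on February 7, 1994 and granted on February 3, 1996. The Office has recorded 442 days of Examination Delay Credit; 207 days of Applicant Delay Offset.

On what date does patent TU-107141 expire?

September 30, 2015

(a) grant + 13 years → 3 February 2009.
(b) filing + 21 years → 7 February 2015.
Later of the two: 7 February 2015.
Examination Delay Credit: +442 days → 24 April 2016.
Applicant Delay Offset: −207 days → 30 September 2015.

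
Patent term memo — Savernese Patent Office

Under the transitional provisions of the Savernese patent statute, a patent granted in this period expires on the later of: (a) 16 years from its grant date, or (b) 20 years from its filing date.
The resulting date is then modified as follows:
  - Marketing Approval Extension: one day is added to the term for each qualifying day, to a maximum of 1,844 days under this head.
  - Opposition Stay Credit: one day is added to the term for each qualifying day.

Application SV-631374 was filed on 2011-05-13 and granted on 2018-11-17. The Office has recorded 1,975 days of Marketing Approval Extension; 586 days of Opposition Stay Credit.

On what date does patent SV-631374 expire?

July 13, 2041

(a) grant + 16 years → 17 November 2034.
(b) filing + 20 years → 13 May 2031.
Later of the two: 17 November 2034.
Marketing Approval Extension: 1975 days claimed exceeds the 1844-day cap, so +1844 days → 5 December 2039.
Opposition Stay Credit: +586 days → 13 July 2041.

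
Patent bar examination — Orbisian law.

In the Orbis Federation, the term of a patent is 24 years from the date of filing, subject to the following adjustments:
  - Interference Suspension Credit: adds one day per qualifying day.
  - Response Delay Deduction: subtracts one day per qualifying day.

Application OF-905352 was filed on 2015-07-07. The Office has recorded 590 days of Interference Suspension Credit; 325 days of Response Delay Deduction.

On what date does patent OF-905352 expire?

Base term: filing date + 24 years → 7 July 2039.
Interference Suspension Credit: +590 days → 16 February 2041.
Response Delay Deduction: −325 days → 28 March 2040.

2040-03-28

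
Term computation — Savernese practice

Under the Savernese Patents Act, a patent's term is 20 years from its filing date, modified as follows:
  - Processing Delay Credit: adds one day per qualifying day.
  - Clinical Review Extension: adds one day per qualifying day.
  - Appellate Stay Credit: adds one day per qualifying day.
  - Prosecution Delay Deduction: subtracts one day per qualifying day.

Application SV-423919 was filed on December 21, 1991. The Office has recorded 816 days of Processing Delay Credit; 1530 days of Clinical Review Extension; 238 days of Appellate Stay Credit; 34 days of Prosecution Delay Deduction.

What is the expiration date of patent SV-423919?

2018-12-14

Base term: filing date + 20 years → 21 December 2011.
Processing Delay Credit: +816 days → 16 March 2014.
Clinical Review Extension: +1530 days → 24 May 2018.
Appellate Stay Credit: +238 days → 17 January 2019.
Prosecution Delay Deduction: −34 days → 14 December 2018.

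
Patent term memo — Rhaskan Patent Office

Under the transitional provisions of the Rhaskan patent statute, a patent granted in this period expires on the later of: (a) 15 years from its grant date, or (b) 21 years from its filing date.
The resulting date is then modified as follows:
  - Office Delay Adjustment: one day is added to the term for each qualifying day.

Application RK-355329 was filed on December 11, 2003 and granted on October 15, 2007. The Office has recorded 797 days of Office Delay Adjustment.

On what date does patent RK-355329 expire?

(a) grant + 15 years → 15 October 2022.
(b) filing + 21 years → 11 December 2024.
Later of the two: 11 December 2024.
Office Delay Adjustment: +797 days → 16 February 2027.

2027-02-16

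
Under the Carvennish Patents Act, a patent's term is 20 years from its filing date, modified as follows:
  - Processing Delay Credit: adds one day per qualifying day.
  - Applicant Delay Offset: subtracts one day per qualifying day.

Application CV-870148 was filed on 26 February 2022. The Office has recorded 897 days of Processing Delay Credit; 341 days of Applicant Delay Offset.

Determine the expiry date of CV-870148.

Base term: filing date + 20 years → 26 February 2042.
Processing Delay Credit: +897 days → 11 August 2044.
Applicant Delay Offset: −341 days → 5 September 2043.

September 5, 2043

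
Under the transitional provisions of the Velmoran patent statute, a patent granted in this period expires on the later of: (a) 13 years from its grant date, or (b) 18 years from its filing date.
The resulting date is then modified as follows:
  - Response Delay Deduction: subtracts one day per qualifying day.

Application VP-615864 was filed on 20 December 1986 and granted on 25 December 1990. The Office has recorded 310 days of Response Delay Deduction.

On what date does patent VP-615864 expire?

(a) grant + 13 years → 25 December 2003.
(b) filing + 18 years → 20 December 2004.
Later of the two: 20 December 2004.
Response Delay Deduction: −310 days → 14 February 2004.

February 14, 2004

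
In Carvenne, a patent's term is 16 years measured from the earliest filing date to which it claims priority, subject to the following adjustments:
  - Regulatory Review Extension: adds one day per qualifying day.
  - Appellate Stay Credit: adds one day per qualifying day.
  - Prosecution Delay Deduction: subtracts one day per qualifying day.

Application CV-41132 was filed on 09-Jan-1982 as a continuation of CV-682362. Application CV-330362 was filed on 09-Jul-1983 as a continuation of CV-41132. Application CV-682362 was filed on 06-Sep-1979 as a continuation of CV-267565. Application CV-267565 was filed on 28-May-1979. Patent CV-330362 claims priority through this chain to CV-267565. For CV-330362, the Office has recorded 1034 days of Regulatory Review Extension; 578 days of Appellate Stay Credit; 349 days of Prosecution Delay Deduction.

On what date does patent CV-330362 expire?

1998-11-11

Earliest priority filing: 28 May 1979.
Base term: 28 May 1979 + 16 years → 28 May 1995.
Regulatory Review Extension: +1034 days → 27 March 1998.
Appellate Stay Credit: +578 days → 26 October 1999.
Prosecution Delay Deduction: −349 days → 11 November 1998.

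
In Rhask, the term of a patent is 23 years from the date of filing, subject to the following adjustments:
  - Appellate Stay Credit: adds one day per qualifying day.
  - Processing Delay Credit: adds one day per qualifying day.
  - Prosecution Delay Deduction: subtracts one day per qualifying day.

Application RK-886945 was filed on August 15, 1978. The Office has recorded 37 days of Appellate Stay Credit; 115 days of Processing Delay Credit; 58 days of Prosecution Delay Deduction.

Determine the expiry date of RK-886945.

November 17, 2001

Base term: filing date + 23 years → 15 August 2001.
Appellate Stay Credit: +37 days → 21 September 2001.
Processing Delay Credit: +115 days → 14 January 2002.
Prosecution Delay Deduction: −58 days → 17 November 2001.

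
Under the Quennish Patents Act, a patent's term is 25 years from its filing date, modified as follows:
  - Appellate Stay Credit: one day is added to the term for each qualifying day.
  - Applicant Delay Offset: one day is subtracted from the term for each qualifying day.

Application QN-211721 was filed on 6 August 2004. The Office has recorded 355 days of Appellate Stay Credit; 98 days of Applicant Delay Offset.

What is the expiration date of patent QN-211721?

Base term: filing date + 25 years → 6 August 2029.
Appellate Stay Credit: +355 days → 27 July 2030.
Applicant Delay Offset: −98 days → 20 April 2030.

April 20, 2030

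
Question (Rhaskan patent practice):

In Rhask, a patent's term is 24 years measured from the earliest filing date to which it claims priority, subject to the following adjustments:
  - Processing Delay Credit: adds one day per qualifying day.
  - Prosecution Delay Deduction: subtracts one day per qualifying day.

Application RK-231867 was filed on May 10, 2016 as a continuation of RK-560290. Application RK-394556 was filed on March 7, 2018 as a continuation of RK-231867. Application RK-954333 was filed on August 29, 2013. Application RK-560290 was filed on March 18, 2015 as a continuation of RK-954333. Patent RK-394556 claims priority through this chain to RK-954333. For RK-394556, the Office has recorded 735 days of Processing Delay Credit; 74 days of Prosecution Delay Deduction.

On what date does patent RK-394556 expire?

June 21, 2039

Earliest priority filing: 29 August 2013.
Base term: 29 August 2013 + 24 years → 29 August 2037.
Processing Delay Credit: +735 days → 3 September 2039.
Prosecution Delay Deduction: −74 days → 21 June 2039.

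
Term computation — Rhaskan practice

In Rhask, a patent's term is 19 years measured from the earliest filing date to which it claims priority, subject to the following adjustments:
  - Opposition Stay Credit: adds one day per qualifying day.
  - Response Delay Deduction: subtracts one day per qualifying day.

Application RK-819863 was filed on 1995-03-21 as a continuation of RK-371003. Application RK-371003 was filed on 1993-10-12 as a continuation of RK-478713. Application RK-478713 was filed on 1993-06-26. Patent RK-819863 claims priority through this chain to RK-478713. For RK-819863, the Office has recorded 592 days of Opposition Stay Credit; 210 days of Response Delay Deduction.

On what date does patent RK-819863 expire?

Earliest priority filing: 26 June 1993.
Base term: 26 June 1993 + 19 years → 26 June 2012.
Opposition Stay Credit: +592 days → 8 February 2014.
Response Delay Deduction: −210 days → 13 July 2013.

2013-07-13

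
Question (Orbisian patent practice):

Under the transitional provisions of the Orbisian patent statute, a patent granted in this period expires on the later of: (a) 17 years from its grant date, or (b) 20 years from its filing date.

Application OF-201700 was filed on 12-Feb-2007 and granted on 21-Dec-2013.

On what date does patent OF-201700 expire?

(a) grant + 17 years → 21 December 2030.
(b) filing + 20 years → 12 February 2027.
Later of the two: 21 December 2030.

December 21, 2030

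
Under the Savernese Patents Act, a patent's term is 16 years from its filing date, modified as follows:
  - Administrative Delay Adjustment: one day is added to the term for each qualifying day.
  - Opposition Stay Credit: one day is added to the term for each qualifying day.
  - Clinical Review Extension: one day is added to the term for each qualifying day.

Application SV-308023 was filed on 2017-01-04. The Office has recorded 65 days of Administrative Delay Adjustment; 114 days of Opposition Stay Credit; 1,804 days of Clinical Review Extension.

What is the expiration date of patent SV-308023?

Base term: filing date + 16 years → 4 January 2033.
Administrative Delay Adjustment: +65 days → 10 March 2033.
Opposition Stay Credit: +114 days → 2 July 2033.
Clinical Review Extension: +1804 days → 10 June 2038.

June 10, 2038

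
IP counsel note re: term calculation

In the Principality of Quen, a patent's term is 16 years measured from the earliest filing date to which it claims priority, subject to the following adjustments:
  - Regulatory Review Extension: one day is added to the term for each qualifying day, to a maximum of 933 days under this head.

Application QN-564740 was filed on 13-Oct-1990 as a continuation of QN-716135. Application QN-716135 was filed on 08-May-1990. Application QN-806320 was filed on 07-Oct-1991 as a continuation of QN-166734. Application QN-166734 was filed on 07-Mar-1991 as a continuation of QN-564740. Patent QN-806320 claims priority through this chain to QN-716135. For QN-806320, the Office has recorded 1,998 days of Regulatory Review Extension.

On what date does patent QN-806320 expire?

Earliest priority filing: 8 May 1990.
Base term: 8 May 1990 + 16 years → 8 May 2006.
Regulatory Review Extension: 1998 days claimed exceeds the 933-day cap, so +933 days → 26 November 2008.

November 26, 2008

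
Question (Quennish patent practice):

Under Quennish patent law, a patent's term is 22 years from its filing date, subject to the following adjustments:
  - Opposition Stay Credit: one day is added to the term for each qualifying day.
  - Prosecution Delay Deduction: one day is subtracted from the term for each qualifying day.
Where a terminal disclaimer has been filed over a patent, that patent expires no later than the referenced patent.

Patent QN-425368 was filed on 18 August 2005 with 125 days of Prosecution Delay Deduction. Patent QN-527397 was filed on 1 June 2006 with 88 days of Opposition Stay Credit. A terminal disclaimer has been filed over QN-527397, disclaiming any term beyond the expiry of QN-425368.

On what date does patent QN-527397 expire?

April 15, 2027

Natural term of QN-527397:
  Base: filing + 22 years → 1 June 2028.
  Opposition Stay Credit: +88 days → 28 August 2028.
Expiry of referenced patent QN-425368:
  Base: filing + 22 years → 18 August 2027.
  Prosecution Delay Deduction: −125 days → 15 April 2027.
Terminal disclaimer: QN-527397 expires on the earlier of 28 August 2028 and 15 April 2027.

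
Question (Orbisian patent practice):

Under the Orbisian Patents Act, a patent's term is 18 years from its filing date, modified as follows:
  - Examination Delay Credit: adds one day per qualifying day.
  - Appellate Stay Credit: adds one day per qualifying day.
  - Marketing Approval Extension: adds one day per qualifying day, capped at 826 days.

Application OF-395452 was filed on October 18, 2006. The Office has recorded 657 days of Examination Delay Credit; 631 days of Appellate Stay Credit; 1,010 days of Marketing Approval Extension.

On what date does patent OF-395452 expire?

Base term: filing date + 18 years → 18 October 2024.
Examination Delay Credit: +657 days → 6 August 2026.
Appellate Stay Credit: +631 days → 28 April 2028.
Marketing Approval Extension: 1010 days claimed exceeds the 826-day cap, so +826 days → 2 August 2030.

August 2, 2030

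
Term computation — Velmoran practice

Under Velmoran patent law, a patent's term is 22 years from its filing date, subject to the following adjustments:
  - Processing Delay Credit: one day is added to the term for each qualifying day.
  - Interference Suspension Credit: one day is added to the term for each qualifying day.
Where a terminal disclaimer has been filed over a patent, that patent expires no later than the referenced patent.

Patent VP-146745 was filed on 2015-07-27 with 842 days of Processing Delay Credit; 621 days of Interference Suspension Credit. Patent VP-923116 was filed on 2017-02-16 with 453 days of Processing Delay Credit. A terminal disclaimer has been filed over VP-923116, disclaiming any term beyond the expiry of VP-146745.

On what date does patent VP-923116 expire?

2040-05-14

Natural term of VP-923116:
  Base: filing + 22 years → 16 February 2039.
  Processing Delay Credit: +453 days → 14 May 2040.
Expiry of referenced patent VP-146745:
  Base: filing + 22 years → 27 July 2037.
  Processing Delay Credit: +842 days → 16 November 2039.
  Interference Suspension Credit: +621 days → 29 July 2041.
Terminal disclaimer: VP-923116 expires on the earlier of 14 May 2040 and 29 July 2041.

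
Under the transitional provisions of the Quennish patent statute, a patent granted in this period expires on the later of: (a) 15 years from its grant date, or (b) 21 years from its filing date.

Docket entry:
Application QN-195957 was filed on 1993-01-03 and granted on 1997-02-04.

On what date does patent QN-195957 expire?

January 3, 2014

(a) grant + 15 years → 4 February 2012.
(b) filing + 21 years → 3 January 2014.
Later of the two: 3 January 2014.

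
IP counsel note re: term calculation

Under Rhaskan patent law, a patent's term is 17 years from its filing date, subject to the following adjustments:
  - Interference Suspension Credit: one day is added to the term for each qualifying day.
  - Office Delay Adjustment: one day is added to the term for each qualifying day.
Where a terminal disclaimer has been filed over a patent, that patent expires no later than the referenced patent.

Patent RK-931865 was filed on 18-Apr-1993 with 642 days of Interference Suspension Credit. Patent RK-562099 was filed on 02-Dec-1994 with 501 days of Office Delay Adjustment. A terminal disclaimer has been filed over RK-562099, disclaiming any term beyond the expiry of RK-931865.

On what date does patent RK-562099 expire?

Natural term of RK-562099:
  Base: filing + 17 years → 2 December 2011.
  Office Delay Adjustment: +501 days → 16 April 2013.
Expiry of referenced patent RK-931865:
  Base: filing + 17 years → 18 April 2010.
  Interference Suspension Credit: +642 days → 20 January 2012.
Terminal disclaimer: RK-562099 expires on the earlier of 16 April 2013 and 20 January 2012.

2012-01-20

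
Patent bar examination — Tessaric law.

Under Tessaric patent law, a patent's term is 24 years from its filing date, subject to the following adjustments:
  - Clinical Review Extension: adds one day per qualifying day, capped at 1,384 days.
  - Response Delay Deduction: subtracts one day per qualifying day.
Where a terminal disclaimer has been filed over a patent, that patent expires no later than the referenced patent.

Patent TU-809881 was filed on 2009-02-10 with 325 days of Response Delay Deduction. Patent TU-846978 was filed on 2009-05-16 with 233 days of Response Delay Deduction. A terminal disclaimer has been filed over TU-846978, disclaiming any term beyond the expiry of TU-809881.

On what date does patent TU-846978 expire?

March 22, 2032

Natural term of TU-846978:
  Base: filing + 24 years → 16 May 2033.
  Response Delay Deduction: −233 days → 25 September 2032.
Expiry of referenced patent TU-809881:
  Base: filing + 24 years → 10 February 2033.
  Response Delay Deduction: −325 days → 22 March 2032.
Terminal disclaimer: TU-846978 expires on the earlier of 25 September 2032 and 22 March 2032.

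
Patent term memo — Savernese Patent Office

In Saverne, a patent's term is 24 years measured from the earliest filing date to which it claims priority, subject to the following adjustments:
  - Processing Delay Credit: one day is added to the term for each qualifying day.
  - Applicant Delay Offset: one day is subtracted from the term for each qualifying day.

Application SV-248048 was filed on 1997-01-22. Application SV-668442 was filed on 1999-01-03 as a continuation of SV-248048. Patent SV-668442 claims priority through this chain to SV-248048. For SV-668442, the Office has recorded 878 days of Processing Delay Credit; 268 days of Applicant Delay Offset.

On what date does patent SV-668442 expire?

Earliest priority filing: 22 January 1997.
Base term: 22 January 1997 + 24 years → 22 January 2021.
Processing Delay Credit: +878 days → 19 June 2023.
Applicant Delay Offset: −268 days → 24 September 2022.

September 24, 2022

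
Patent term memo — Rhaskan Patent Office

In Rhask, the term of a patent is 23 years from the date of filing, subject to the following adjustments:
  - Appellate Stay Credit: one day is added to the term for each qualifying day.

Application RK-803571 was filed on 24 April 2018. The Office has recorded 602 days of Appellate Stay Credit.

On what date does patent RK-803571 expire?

Base term: filing date + 23 years → 24 April 2041.
Appellate Stay Credit: +602 days → 17 December 2042.

2042-12-17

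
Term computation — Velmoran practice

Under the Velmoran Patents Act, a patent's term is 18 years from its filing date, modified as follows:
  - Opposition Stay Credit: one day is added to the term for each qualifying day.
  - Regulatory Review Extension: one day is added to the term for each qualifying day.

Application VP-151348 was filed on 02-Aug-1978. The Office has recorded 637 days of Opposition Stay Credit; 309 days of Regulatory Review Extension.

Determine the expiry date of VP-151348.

Base term: filing date + 18 years → 2 August 1996.
Opposition Stay Credit: +637 days → 1 May 1998.
Regulatory Review Extension: +309 days → 6 March 1999.

March 6, 1999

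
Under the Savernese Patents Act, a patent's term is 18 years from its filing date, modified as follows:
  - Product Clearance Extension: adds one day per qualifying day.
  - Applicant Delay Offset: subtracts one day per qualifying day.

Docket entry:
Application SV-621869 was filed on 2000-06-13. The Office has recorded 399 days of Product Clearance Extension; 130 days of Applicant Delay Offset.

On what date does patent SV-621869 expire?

March 9, 2019

Base term: filing date + 18 years → 13 June 2018.
Product Clearance Extension: +399 days → 17 July 2019.
Applicant Delay Offset: −130 days → 9 March 2019.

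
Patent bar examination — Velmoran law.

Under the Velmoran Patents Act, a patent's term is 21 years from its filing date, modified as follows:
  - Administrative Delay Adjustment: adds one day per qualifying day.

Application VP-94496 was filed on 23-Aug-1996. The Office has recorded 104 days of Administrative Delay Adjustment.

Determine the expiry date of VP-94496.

Base term: filing date + 21 years → 23 August 2017.
Administrative Delay Adjustment: +104 days → 5 December 2017.

2017-12-05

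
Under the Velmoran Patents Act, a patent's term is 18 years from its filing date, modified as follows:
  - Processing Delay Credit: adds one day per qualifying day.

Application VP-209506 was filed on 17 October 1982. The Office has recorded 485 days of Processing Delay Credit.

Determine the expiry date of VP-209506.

Base term: filing date + 18 years → 17 October 2000.
Processing Delay Credit: +485 days → 14 February 2002.

February 14, 2002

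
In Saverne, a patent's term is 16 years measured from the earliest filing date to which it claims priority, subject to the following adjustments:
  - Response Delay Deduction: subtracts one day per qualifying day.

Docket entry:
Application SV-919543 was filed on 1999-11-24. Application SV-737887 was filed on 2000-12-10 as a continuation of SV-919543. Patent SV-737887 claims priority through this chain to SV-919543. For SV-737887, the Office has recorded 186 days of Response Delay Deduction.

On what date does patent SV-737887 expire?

Earliest priority filing: 24 November 1999.
Base term: 24 November 1999 + 16 years → 24 November 2015.
Response Delay Deduction: −186 days → 22 May 2015.

2015-05-22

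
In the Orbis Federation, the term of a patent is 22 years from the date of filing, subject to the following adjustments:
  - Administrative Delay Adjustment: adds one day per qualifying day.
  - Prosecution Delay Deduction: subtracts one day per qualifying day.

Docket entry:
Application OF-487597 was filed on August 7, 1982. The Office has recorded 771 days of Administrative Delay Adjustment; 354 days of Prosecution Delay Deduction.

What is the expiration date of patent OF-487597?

2005-09-28

Base term: filing date + 22 years → 7 August 2004.
Administrative Delay Adjustment: +771 days → 17 September 2006.
Prosecution Delay Deduction: −354 days → 28 September 2005.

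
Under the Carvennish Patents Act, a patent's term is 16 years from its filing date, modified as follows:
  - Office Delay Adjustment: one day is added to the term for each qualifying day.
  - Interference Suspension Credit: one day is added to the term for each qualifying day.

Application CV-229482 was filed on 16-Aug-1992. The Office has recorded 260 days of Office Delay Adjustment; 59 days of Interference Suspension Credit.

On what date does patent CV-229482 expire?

Base term: filing date + 16 years → 16 August 2008.
Office Delay Adjustment: +260 days → 3 May 2009.
Interference Suspension Credit: +59 days → 1 July 2009.

July 1, 2009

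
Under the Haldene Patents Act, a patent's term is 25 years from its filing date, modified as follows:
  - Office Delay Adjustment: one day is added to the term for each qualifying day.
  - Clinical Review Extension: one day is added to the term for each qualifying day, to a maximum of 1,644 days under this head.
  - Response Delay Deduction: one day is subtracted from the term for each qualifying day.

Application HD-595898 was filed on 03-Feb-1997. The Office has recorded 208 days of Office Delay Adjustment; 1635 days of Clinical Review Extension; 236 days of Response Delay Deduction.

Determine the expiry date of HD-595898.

June 29, 2026

Base term: filing date + 25 years → 3 February 2022.
Office Delay Adjustment: +208 days → 30 August 2022.
Clinical Review Extension: 1635 days (within the 1644-day cap) → +1635 days → 20 February 2027.
Response Delay Deduction: −236 days → 29 June 2026.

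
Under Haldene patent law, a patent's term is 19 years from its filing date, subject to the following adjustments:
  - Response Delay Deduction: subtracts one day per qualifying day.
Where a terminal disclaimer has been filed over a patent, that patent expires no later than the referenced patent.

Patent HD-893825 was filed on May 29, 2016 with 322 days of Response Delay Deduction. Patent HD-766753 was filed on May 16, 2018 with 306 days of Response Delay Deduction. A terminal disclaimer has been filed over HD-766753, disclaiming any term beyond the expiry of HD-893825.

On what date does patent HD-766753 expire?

July 11, 2034

Natural term of HD-766753:
  Base: filing + 19 years → 16 May 2037.
  Response Delay Deduction: −306 days → 14 July 2036.
Expiry of referenced patent HD-893825:
  Base: filing + 19 years → 29 May 2035.
  Response Delay Deduction: −322 days → 11 July 2034.
Terminal disclaimer: HD-766753 expires on the earlier of 14 July 2036 and 11 July 2034.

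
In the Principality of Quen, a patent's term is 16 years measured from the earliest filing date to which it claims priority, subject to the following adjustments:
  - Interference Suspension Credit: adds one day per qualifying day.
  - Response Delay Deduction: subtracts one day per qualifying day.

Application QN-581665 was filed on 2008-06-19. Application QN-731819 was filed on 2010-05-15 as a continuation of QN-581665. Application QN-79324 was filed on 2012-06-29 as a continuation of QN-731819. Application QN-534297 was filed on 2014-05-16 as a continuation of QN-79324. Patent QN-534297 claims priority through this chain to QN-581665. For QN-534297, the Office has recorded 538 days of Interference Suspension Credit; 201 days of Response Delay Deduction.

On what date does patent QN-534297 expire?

Earliest priority filing: 19 June 2008.
Base term: 19 June 2008 + 16 years → 19 June 2024.
Interference Suspension Credit: +538 days → 9 December 2025.
Response Delay Deduction: −201 days → 22 May 2025.

May 22, 2025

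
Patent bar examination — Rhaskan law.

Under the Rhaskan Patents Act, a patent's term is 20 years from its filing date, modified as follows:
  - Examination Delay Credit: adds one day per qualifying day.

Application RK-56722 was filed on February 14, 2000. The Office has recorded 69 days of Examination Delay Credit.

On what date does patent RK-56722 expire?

2020-04-23

Base term: filing date + 20 years → 14 February 2020.
Examination Delay Credit: +69 days → 23 April 2020.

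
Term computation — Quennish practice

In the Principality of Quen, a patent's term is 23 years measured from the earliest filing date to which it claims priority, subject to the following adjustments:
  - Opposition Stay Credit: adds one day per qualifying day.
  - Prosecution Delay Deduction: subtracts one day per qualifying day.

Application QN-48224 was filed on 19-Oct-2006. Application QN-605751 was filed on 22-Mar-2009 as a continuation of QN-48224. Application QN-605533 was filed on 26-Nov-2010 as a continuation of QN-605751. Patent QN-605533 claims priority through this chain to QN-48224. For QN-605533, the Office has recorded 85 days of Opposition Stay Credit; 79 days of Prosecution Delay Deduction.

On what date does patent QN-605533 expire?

Earliest priority filing: 19 October 2006.
Base term: 19 October 2006 + 23 years → 19 October 2029.
Opposition Stay Credit: +85 days → 12 January 2030.
Prosecution Delay Deduction: −79 days → 25 October 2029.

October 25, 2029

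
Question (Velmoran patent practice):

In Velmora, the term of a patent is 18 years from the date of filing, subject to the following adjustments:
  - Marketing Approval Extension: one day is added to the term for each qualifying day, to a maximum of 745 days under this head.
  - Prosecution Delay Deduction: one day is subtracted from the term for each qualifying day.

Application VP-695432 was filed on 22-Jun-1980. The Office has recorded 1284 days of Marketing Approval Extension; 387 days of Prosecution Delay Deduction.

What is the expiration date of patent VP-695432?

Base term: filing date + 18 years → 22 June 1998.
Marketing Approval Extension: 1284 days claimed exceeds the 745-day cap, so +745 days → 6 July 2000.
Prosecution Delay Deduction: −387 days → 15 June 1999.

1999-06-15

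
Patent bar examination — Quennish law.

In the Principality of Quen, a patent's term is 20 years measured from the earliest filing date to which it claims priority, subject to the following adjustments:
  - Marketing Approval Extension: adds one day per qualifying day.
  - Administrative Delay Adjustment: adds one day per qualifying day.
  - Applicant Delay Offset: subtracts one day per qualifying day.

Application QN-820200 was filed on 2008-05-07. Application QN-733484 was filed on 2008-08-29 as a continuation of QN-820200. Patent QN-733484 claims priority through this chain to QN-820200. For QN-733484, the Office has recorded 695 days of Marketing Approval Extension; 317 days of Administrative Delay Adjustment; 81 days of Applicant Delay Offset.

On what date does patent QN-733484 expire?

2030-11-24

Earliest priority filing: 7 May 2008.
Base term: 7 May 2008 + 20 years → 7 May 2028.
Marketing Approval Extension: +695 days → 2 April 2030.
Administrative Delay Adjustment: +317 days → 13 February 2031.
Applicant Delay Offset: −81 days → 24 November 2030.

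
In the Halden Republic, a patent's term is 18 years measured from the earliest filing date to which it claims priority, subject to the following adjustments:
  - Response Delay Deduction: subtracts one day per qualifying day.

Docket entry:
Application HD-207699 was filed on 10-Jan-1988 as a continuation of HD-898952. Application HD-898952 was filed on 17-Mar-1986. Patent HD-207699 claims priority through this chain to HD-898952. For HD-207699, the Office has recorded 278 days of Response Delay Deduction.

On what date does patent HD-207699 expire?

Earliest priority filing: 17 March 1986.
Base term: 17 March 1986 + 18 years → 17 March 2004.
Response Delay Deduction: −278 days → 13 June 2003.

2003-06-13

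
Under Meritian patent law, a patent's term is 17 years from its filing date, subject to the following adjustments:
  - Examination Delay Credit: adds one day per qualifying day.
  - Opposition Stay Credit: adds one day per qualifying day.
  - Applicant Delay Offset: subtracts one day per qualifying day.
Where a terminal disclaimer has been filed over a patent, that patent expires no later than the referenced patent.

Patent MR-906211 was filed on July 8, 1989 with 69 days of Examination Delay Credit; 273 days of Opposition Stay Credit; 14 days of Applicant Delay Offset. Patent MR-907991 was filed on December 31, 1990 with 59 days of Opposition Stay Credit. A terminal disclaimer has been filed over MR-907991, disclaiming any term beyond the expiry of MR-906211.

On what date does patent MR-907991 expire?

Natural term of MR-907991:
  Base: filing + 17 years → 31 December 2007.
  Opposition Stay Credit: +59 days → 28 February 2008.
Expiry of referenced patent MR-906211:
  Base: filing + 17 years → 8 July 2006.
  Examination Delay Credit: +69 days → 15 September 2006.
  Opposition Stay Credit: +273 days → 15 June 2007.
  Applicant Delay Offset: −14 days → 1 June 2007.
Terminal disclaimer: MR-907991 expires on the earlier of 28 February 2008 and 1 June 2007.

2007-06-01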